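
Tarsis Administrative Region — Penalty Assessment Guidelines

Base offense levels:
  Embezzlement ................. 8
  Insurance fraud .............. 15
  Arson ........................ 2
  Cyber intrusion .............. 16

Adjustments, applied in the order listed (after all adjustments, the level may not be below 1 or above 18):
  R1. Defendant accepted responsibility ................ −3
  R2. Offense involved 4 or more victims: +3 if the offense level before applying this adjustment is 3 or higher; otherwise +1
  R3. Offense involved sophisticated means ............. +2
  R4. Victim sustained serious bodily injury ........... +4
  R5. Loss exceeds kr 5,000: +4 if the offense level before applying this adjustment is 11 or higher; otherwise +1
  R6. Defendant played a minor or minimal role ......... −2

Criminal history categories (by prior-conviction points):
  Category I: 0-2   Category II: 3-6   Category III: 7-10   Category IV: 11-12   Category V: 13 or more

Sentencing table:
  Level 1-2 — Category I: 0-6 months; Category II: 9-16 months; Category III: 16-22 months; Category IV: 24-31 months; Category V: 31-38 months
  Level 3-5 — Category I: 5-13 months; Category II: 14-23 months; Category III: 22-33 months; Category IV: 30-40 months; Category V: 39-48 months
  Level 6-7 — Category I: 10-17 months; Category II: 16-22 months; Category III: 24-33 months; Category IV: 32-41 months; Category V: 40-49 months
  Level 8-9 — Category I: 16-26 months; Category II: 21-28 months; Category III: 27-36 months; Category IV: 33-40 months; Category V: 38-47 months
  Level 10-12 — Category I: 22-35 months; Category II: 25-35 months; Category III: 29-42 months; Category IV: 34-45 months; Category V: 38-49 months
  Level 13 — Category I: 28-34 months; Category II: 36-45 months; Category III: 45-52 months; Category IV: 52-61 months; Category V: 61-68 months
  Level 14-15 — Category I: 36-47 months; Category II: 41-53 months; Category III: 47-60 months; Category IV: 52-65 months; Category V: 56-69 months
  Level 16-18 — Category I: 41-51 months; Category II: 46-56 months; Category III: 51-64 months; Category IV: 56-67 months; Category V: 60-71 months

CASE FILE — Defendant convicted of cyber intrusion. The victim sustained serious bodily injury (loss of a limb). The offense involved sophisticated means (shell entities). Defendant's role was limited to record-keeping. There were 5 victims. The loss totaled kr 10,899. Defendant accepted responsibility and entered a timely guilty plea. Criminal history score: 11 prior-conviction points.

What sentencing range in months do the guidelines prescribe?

Base offense level for cyber intrusion: 16.
R1 applies: 16 − 3 = 13.
R2 applies (level before this adjustment is 13 ≥ 3, so +3): 13 + 3 = 16.
R3 applies: 16 + 2 = 18.
R4 applies: 18 + 4 = 22.
R5 applies (level before this adjustment is 22 ≥ 11, so +4): 22 + 4 = 26.
R6 applies: 26 − 2 = 24.
Level 24 exceeds the maximum of 18; capped at 18.
Final offense level: 18.
Criminal history: 11 prior points → Category IV (11-12).
Level 18 falls in the 16-18 band.
Grid: Level 16-18 × Category IV = 56-67 months.

56-67 months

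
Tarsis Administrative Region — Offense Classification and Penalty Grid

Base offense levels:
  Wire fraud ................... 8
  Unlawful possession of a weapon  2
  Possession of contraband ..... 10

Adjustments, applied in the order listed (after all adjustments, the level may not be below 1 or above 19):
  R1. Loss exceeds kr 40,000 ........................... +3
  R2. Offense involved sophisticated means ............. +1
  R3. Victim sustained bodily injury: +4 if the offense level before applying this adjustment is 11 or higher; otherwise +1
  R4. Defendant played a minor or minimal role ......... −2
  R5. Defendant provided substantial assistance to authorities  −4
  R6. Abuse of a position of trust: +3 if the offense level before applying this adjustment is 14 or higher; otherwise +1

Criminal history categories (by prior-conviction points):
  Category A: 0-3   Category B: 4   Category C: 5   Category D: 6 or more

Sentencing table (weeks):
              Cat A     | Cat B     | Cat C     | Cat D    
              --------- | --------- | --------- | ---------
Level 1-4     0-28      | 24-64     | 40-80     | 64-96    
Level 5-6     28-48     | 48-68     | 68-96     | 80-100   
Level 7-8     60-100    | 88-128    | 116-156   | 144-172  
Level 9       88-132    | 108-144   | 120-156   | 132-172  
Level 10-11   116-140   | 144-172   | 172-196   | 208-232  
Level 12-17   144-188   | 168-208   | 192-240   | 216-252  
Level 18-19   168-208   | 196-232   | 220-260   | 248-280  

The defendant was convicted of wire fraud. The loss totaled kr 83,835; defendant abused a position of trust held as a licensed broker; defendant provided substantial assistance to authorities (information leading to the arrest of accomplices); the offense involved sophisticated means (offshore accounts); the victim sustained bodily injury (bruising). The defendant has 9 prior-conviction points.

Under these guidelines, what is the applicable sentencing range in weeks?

216-252 weeks

Base offense level for wire fraud: 8.
R1 applies: 8 + 3 = 11.
R2 applies: 11 + 1 = 12.
R3 applies (level before this adjustment is 12 ≥ 11, so +4): 12 + 4 = 16.
R4 does not apply.
R5 applies: 16 − 4 = 12.
R6 applies (level before this adjustment is 12 < 14, so +1): 12 + 1 = 13.
Final offense level: 13.
Criminal history: 9 prior points → Category D (6+).
Level 13 falls in the 12-17 band.
Grid: Level 12-17 × Category D = 216-252 weeks.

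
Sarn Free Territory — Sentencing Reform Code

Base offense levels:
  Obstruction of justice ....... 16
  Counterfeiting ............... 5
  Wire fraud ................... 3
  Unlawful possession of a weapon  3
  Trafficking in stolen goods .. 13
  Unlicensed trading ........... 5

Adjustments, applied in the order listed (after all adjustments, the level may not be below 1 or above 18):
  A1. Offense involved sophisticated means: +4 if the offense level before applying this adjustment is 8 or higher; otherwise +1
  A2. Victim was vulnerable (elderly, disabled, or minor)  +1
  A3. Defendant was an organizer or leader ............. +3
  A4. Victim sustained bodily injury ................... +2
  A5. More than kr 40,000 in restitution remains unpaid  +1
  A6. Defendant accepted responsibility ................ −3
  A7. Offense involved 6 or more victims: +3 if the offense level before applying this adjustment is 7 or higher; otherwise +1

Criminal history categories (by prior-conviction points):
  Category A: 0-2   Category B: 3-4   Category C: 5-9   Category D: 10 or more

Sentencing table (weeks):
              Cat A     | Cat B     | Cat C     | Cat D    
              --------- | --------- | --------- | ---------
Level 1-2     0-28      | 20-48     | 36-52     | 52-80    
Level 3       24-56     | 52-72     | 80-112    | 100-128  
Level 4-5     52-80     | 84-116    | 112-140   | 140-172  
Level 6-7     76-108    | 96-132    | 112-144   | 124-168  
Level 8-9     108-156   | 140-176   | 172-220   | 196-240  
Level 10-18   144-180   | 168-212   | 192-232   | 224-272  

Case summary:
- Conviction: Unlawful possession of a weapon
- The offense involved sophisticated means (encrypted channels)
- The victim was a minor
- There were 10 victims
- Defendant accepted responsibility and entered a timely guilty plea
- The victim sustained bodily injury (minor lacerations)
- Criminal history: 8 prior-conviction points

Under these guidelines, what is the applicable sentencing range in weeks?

Base offense level for unlawful possession of a weapon: 3.
A1 applies (level before this adjustment is 3 < 8, so +1): 3 + 1 = 4.
A2 applies: 4 + 1 = 5.
A4 applies: 5 + 2 = 7.
A6 applies: 7 − 3 = 4.
A7 applies (level before this adjustment is 4 < 7, so +1): 4 + 1 = 5.
Final offense level: 5.
Criminal history: 8 prior points → Category C (5-9).
Level 5 falls in the 4-5 band.
Grid: Level 4-5 × Category C = 112-140 weeks.

112-140 weeks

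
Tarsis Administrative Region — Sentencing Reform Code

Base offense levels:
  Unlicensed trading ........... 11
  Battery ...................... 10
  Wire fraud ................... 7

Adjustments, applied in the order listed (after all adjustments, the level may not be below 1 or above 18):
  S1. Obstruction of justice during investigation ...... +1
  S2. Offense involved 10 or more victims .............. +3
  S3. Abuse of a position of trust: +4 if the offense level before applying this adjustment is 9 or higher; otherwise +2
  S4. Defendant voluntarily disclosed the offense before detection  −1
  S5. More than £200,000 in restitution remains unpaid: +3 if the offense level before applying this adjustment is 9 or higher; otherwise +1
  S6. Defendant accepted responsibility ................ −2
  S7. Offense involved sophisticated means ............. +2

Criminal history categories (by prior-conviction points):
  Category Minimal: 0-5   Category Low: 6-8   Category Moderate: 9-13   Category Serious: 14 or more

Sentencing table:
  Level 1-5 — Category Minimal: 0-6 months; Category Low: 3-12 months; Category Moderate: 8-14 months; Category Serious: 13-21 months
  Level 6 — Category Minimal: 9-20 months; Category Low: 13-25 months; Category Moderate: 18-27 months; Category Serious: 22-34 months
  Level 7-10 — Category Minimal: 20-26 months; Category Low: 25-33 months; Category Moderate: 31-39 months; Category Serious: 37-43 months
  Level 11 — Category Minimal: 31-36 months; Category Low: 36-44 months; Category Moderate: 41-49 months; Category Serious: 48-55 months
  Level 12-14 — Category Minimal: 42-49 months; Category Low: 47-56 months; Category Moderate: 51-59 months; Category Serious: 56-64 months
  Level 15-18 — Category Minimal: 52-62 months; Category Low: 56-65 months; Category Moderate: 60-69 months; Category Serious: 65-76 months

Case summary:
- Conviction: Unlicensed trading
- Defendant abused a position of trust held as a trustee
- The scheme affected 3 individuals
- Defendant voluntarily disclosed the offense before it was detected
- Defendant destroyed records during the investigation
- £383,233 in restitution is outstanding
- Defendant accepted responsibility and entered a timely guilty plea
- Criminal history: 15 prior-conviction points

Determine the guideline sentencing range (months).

65-76 months

Base offense level for unlicensed trading: 11.
S1 applies: 11 + 1 = 12.
S2 does not apply.
S3 applies (level before this adjustment is 12 ≥ 9, so +4): 12 + 4 = 16.
S4 applies: 16 − 1 = 15.
S5 applies (level before this adjustment is 15 ≥ 9, so +3): 15 + 3 = 18.
S6 applies: 18 − 2 = 16.
S7 does not apply.
Final offense level: 16.
Criminal history: 15 prior points → Category Serious (14+).
Level 16 falls in the 15-18 band.
Grid: Level 15-18 × Category Serious = 65-76 months.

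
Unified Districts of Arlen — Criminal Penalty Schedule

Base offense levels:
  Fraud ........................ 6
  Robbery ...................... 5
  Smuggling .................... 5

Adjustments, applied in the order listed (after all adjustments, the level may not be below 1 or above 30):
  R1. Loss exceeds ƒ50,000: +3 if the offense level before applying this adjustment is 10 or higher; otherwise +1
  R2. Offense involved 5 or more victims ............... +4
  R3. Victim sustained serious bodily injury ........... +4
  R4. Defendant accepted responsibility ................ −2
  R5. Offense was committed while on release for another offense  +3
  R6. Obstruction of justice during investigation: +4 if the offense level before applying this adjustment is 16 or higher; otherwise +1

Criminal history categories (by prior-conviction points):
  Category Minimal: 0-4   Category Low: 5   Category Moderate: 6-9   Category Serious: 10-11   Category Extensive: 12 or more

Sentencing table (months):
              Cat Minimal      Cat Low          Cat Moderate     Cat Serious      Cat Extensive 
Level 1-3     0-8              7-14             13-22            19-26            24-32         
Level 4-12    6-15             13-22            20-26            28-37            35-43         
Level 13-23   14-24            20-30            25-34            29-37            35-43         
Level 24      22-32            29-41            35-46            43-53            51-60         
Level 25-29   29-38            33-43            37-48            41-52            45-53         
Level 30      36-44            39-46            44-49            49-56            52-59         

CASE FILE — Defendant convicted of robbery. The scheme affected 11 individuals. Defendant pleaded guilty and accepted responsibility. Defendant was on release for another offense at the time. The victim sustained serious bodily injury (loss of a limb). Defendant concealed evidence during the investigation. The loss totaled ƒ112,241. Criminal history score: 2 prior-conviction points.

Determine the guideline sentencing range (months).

Base offense level for robbery: 5.
R1 applies (level before this adjustment is 5 < 10, so +1): 5 + 1 = 6.
R2 applies: 6 + 4 = 10.
R3 applies: 10 + 4 = 14.
R4 applies: 14 − 2 = 12.
R5 applies: 12 + 3 = 15.
R6 applies (level before this adjustment is 15 < 16, so +1): 15 + 1 = 16.
Final offense level: 16.
Criminal history: 2 prior points → Category Minimal (0-4).
Level 16 falls in the 13-23 band.
Grid: Level 13-23 × Category Minimal = 14-24 months.

14-24 months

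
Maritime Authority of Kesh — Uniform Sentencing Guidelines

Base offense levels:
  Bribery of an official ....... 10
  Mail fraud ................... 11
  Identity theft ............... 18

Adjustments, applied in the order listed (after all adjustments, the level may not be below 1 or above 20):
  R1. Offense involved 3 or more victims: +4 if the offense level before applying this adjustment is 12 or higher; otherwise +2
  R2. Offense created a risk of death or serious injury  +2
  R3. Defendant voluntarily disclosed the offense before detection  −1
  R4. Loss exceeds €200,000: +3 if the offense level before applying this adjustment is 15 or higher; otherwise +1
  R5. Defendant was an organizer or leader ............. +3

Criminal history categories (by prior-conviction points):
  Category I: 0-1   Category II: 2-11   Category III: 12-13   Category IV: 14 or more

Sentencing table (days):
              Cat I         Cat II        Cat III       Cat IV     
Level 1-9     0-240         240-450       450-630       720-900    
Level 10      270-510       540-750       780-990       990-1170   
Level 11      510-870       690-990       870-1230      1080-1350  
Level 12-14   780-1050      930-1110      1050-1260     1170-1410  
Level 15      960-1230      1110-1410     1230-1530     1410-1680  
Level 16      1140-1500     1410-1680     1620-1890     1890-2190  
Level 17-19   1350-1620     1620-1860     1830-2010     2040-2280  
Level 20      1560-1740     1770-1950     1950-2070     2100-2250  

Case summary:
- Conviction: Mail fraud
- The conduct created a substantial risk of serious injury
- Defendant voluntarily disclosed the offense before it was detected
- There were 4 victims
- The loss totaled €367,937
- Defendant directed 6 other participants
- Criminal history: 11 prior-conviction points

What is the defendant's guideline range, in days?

Base offense level for mail fraud: 11.
R1 applies (level before this adjustment is 11 < 12, so +2): 11 + 2 = 13.
R2 applies: 13 + 2 = 15.
R3 applies: 15 − 1 = 14.
R4 applies (level before this adjustment is 14 < 15, so +1): 14 + 1 = 15.
R5 applies: 15 + 3 = 18.
Final offense level: 18.
Criminal history: 11 prior points → Category II (2-11).
Level 18 falls in the 17-19 band.
Grid: Level 17-19 × Category II = 1620-1860 days.

1620-1860 days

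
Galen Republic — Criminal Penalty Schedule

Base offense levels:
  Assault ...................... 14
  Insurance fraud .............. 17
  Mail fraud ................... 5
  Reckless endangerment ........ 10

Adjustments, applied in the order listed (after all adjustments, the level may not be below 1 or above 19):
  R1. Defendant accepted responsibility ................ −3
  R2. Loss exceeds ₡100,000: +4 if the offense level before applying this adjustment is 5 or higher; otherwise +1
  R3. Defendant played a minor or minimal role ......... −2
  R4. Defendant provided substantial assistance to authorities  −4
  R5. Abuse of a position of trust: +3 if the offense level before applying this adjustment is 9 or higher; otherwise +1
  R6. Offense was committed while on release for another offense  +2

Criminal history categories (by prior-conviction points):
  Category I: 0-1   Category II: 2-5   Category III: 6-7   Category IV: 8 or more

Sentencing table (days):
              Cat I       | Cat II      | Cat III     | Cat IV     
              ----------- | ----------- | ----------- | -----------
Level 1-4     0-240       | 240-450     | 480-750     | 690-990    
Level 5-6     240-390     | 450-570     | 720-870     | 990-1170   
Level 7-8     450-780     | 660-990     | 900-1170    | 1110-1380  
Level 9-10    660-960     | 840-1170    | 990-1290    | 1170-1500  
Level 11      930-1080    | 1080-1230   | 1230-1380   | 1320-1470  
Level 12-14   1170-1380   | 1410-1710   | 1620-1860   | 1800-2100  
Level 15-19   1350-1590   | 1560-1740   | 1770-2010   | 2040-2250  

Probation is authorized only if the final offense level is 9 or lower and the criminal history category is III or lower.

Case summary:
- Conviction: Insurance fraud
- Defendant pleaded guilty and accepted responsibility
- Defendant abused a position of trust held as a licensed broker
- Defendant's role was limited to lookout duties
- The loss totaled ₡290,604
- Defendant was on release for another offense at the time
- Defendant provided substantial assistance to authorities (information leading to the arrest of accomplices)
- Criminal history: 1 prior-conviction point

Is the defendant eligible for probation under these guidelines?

Base offense level for insurance fraud: 17.
R1 applies: 17 − 3 = 14.
R2 applies (level before this adjustment is 14 ≥ 5, so +4): 14 + 4 = 18.
R3 applies: 18 − 2 = 16.
R4 applies: 16 − 4 = 12.
R5 applies (level before this adjustment is 12 ≥ 9, so +3): 12 + 3 = 15.
R6 applies: 15 + 2 = 17.
Final offense level: 17.
Criminal history: 1 prior point → Category I (0-1).
Level 17 falls in the 15-19 band.
Grid: Level 15-19 × Category I = 1350-1590 days.
Probation check: level 17 > 9 and category I ≤ III → not eligible.

No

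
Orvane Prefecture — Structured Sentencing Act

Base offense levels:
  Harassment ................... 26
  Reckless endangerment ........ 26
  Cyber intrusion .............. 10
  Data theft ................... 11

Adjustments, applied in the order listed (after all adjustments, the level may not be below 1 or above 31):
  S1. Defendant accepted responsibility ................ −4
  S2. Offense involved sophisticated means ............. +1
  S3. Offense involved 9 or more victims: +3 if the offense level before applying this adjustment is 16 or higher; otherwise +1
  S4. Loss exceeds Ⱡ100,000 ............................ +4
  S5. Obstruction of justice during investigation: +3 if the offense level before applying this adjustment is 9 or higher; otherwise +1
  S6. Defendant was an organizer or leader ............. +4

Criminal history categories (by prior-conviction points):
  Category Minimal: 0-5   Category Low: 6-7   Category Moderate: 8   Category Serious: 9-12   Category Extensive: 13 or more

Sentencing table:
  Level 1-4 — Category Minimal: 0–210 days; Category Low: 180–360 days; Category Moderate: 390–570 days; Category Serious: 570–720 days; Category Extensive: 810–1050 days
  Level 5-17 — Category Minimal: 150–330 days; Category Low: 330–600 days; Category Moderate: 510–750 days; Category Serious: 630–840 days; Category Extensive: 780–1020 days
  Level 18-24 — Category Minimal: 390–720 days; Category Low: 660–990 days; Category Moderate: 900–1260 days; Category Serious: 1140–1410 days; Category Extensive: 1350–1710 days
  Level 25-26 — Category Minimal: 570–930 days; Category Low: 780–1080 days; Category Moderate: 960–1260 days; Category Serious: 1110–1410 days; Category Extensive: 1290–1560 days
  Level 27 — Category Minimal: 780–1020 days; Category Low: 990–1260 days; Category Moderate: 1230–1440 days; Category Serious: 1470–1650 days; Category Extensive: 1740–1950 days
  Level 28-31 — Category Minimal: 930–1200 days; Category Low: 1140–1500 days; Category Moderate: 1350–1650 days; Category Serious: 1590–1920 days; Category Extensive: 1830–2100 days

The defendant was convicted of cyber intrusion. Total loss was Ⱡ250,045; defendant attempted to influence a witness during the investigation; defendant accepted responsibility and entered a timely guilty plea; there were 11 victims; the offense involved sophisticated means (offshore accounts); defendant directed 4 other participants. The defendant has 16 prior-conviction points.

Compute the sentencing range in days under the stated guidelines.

1350-1710 days

Base offense level for cyber intrusion: 10.
S1 applies: 10 − 4 = 6.
S2 applies: 6 + 1 = 7.
S3 applies (level before this adjustment is 7 < 16, so +1): 7 + 1 = 8.
S4 applies: 8 + 4 = 12.
S5 applies (level before this adjustment is 12 ≥ 9, so +3): 12 + 3 = 15.
S6 applies: 15 + 4 = 19.
Final offense level: 19.
Criminal history: 16 prior points → Category Extensive (13+).
Level 19 falls in the 18-24 band.
Grid: Level 18-24 × Category Extensive = 1350-1710 days.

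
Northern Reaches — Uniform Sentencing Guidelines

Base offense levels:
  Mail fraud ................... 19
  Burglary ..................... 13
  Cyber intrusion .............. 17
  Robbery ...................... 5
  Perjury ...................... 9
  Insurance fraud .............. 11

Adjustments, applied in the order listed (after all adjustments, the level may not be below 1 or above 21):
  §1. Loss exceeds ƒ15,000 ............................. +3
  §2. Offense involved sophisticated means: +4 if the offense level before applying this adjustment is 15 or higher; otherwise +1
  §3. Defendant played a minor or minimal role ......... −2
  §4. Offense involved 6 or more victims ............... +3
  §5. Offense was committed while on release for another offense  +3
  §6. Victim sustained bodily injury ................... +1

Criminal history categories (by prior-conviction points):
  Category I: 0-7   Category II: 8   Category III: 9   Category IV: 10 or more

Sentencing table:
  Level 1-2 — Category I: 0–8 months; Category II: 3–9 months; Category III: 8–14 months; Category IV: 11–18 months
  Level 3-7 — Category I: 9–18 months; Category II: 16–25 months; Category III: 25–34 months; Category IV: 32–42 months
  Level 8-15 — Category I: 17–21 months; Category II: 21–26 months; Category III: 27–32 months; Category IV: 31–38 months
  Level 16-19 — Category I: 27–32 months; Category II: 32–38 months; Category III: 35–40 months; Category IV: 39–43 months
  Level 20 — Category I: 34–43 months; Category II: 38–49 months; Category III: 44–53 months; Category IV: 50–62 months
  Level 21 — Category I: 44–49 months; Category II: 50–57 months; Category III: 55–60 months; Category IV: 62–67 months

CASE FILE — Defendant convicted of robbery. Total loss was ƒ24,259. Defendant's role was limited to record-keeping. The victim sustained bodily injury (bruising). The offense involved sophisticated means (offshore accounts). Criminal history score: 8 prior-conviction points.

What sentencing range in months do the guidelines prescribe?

Base offense level for robbery: 5.
§1 applies: 5 + 3 = 8.
§2 applies (level before this adjustment is 8 < 15, so +1): 8 + 1 = 9.
§3 applies: 9 − 2 = 7.
§5 does not apply.
§6 applies: 7 + 1 = 8.
Final offense level: 8.
Criminal history: 8 prior points → Category II (8).
Level 8 falls in the 8-15 band.
Grid: Level 8-15 × Category II = 21-26 months.

21-26 months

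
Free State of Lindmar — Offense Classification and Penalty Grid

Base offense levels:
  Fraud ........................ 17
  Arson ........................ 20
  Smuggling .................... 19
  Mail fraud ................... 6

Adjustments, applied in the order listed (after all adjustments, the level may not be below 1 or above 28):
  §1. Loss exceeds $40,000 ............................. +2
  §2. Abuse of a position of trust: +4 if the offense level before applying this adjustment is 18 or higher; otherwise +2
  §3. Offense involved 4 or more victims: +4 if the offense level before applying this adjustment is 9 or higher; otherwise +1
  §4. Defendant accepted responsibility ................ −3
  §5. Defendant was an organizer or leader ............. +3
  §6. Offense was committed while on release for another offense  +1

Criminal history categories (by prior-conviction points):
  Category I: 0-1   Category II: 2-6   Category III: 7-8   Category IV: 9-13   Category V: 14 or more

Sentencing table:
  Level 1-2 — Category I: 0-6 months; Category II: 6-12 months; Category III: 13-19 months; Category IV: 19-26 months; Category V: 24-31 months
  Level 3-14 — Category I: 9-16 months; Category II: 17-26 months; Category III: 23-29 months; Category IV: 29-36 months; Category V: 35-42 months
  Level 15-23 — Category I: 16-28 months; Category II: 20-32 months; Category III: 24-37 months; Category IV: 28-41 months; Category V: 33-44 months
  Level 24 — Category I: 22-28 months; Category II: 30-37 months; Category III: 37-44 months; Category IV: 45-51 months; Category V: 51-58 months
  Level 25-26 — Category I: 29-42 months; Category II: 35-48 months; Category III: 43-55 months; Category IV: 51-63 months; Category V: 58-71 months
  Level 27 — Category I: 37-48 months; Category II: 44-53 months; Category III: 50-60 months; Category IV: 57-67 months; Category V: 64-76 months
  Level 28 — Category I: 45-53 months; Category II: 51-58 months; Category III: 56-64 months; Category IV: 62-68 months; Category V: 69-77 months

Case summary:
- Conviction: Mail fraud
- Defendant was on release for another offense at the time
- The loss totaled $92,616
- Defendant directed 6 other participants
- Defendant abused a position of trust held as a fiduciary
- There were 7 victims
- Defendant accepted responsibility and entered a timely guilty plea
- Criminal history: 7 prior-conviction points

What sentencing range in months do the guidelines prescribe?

24-37 months

Base offense level for mail fraud: 6.
§1 applies: 6 + 2 = 8.
§2 applies (level before this adjustment is 8 < 18, so +2): 8 + 2 = 10.
§3 applies (level before this adjustment is 10 ≥ 9, so +4): 10 + 4 = 14.
§4 applies: 14 − 3 = 11.
§5 applies: 11 + 3 = 14.
§6 applies: 14 + 1 = 15.
Final offense level: 15.
Criminal history: 7 prior points → Category III (7-8).
Level 15 falls in the 15-23 band.
Grid: Level 15-23 × Category III = 24-37 months.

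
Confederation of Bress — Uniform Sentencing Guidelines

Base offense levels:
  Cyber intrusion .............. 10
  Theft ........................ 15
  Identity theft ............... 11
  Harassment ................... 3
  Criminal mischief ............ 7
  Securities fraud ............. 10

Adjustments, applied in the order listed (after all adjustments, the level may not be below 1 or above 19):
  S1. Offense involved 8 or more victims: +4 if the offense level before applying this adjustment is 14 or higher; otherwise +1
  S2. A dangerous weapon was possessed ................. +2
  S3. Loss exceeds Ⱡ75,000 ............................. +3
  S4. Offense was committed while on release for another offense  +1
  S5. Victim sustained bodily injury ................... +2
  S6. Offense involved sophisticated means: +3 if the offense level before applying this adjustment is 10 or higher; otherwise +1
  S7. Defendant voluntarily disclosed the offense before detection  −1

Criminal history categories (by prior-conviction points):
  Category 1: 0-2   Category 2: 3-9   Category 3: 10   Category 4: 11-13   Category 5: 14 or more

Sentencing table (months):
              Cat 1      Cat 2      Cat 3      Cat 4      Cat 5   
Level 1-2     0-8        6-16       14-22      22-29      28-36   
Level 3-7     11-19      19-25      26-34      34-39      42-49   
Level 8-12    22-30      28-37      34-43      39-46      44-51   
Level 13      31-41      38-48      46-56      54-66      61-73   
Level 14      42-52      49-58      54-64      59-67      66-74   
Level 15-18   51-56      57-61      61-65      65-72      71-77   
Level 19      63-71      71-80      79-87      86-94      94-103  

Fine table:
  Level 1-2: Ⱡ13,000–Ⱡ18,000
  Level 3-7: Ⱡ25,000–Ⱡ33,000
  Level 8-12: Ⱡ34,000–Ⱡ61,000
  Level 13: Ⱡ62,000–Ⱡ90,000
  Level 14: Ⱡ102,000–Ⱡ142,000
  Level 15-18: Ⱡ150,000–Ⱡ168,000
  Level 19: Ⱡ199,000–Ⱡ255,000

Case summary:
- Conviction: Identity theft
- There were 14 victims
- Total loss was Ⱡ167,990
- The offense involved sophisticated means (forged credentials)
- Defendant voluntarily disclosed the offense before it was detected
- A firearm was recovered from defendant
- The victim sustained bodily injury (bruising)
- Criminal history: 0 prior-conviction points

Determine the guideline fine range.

Base offense level for identity theft: 11.
S1 applies (level before this adjustment is 11 < 14, so +1): 11 + 1 = 12.
S2 applies: 12 + 2 = 14.
S3 applies: 14 + 3 = 17.
S5 applies: 17 + 2 = 19.
S6 applies (level before this adjustment is 19 ≥ 10, so +3): 19 + 3 = 22.
S7 applies: 22 − 1 = 21.
Level 21 exceeds the maximum of 19; capped at 19.
Final offense level: 19.
Level 19 falls in the 19 band.
Fine table: Level 19 → Ⱡ199,000–Ⱡ255,000.

Ⱡ199,000–Ⱡ255,000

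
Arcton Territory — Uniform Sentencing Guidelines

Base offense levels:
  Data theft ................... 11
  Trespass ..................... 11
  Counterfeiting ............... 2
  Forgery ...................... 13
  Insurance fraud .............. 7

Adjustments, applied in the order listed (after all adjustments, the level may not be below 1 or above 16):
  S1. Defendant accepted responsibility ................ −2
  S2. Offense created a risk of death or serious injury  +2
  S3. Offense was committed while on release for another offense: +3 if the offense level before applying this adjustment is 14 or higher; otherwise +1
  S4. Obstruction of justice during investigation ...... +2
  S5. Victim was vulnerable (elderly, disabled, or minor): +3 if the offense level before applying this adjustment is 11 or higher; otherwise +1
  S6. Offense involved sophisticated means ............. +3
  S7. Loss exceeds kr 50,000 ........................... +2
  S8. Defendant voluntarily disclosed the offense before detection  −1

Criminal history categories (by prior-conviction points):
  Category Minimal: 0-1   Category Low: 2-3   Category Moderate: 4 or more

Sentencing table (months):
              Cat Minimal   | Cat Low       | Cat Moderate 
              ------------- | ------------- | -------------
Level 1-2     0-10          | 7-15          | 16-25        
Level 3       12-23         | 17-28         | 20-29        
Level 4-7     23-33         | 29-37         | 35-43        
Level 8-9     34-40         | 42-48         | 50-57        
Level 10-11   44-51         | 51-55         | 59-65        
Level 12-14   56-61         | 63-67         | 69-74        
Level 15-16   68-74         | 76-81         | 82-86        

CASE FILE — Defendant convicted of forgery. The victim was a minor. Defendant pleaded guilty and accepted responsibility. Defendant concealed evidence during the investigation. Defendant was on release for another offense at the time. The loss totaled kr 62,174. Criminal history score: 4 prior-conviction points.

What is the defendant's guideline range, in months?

82-86 months

Base offense level for forgery: 13.
S1 applies: 13 − 2 = 11.
S3 applies (level before this adjustment is 11 < 14, so +1): 11 + 1 = 12.
S4 applies: 12 + 2 = 14.
S5 applies (level before this adjustment is 14 ≥ 11, so +3): 14 + 3 = 17.
S6 does not apply.
S7 applies: 17 + 2 = 19.
Level 19 exceeds the maximum of 16; capped at 16.
Final offense level: 16.
Criminal history: 4 prior points → Category Moderate (4+).
Level 16 falls in the 15-16 band.
Grid: Level 15-16 × Category Moderate = 82-86 months.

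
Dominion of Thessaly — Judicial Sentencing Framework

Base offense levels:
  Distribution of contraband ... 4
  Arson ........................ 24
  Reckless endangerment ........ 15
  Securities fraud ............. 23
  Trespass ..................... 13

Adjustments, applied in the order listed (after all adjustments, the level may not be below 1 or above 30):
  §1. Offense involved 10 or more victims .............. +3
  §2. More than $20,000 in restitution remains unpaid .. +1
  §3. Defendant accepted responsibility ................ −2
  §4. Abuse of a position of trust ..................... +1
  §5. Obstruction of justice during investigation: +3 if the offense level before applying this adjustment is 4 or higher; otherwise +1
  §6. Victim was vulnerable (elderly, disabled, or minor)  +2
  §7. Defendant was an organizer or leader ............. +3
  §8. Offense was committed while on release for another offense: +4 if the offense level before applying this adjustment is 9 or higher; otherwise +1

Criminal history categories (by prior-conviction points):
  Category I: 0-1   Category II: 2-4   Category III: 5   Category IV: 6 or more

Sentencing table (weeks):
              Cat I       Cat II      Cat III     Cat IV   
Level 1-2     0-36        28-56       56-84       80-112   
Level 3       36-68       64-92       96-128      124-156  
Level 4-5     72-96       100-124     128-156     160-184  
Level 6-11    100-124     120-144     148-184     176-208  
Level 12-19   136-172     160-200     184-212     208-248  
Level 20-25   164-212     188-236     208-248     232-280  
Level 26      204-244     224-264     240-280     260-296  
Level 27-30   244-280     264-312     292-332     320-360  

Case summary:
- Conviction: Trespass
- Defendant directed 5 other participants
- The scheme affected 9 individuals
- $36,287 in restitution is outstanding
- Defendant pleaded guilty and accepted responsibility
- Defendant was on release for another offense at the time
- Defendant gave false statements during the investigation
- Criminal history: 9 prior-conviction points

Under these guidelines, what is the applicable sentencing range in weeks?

232-280 weeks

Base offense level for trespass: 13.
§2 applies: 13 + 1 = 14.
§3 applies: 14 − 2 = 12.
§4 does not apply.
§5 applies (level before this adjustment is 12 ≥ 4, so +3): 12 + 3 = 15.
§6 does not apply.
§7 applies: 15 + 3 = 18.
§8 applies (level before this adjustment is 18 ≥ 9, so +4): 18 + 4 = 22.
Final offense level: 22.
Criminal history: 9 prior points → Category IV (6+).
Level 22 falls in the 20-25 band.
Grid: Level 20-25 × Category IV = 232-280 weeks.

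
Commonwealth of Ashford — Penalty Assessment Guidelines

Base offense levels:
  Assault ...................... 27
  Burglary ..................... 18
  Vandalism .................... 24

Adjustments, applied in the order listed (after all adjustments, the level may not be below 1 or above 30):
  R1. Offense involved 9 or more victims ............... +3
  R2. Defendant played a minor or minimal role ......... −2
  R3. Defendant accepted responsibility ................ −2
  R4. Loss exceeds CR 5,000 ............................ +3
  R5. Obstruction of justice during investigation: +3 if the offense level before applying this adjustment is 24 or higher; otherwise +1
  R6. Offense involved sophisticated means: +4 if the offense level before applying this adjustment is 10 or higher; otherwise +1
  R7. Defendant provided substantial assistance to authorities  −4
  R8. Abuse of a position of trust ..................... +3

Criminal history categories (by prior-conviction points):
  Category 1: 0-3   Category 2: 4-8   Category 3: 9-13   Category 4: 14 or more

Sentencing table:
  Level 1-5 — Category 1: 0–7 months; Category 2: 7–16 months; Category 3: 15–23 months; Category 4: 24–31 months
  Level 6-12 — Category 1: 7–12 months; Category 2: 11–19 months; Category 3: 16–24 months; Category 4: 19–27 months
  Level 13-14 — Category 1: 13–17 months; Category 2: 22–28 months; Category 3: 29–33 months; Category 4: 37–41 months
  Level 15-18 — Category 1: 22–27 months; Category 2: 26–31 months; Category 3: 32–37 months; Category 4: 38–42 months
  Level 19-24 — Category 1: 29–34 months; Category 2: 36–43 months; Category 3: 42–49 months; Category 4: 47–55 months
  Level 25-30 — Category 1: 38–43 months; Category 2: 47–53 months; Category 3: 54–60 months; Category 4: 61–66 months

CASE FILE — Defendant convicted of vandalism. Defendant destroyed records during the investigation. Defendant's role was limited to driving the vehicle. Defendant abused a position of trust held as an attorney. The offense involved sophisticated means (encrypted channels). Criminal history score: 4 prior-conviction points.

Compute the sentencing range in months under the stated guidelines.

Base offense level for vandalism: 24.
R2 applies: 24 − 2 = 22.
R4 does not apply.
R5 applies (level before this adjustment is 22 < 24, so +1): 22 + 1 = 23.
R6 applies (level before this adjustment is 23 ≥ 10, so +4): 23 + 4 = 27.
R8 applies: 27 + 3 = 30.
Final offense level: 30.
Criminal history: 4 prior points → Category 2 (4-8).
Level 30 falls in the 25-30 band.
Grid: Level 25-30 × Category 2 = 47-53 months.

47-53 months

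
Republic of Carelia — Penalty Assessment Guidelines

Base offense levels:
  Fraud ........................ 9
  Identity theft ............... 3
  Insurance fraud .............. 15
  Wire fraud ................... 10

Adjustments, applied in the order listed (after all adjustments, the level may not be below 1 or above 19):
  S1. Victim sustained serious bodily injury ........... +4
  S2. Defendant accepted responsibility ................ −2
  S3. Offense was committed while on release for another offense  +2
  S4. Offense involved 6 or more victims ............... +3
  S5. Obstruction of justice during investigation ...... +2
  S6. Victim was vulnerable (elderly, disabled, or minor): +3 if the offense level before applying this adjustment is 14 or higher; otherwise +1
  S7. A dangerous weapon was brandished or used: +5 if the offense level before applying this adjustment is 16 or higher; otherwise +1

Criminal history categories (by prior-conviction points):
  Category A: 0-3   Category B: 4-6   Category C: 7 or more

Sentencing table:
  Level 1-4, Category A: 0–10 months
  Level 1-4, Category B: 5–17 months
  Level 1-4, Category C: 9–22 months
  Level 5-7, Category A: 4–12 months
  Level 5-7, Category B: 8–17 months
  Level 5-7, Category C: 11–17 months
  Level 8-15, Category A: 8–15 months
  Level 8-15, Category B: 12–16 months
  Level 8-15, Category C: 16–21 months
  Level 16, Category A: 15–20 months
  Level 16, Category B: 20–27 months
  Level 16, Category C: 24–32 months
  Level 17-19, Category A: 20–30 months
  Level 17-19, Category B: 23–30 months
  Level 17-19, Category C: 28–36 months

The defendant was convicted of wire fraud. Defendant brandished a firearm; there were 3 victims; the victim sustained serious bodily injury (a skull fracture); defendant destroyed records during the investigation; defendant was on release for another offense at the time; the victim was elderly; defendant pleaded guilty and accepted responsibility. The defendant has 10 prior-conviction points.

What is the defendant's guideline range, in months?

28-36 months

Base offense level for wire fraud: 10.
S1 applies: 10 + 4 = 14.
S2 applies: 14 − 2 = 12.
S3 applies: 12 + 2 = 14.
S5 applies: 14 + 2 = 16.
S6 applies (level before this adjustment is 16 ≥ 14, so +3): 16 + 3 = 19.
S7 applies (level before this adjustment is 19 ≥ 16, so +5): 19 + 5 = 24.
Level 24 exceeds the maximum of 19; capped at 19.
Final offense level: 19.
Criminal history: 10 prior points → Category C (7+).
Level 19 falls in the 17-19 band.
Grid: Level 17-19 × Category C = 28-36 months.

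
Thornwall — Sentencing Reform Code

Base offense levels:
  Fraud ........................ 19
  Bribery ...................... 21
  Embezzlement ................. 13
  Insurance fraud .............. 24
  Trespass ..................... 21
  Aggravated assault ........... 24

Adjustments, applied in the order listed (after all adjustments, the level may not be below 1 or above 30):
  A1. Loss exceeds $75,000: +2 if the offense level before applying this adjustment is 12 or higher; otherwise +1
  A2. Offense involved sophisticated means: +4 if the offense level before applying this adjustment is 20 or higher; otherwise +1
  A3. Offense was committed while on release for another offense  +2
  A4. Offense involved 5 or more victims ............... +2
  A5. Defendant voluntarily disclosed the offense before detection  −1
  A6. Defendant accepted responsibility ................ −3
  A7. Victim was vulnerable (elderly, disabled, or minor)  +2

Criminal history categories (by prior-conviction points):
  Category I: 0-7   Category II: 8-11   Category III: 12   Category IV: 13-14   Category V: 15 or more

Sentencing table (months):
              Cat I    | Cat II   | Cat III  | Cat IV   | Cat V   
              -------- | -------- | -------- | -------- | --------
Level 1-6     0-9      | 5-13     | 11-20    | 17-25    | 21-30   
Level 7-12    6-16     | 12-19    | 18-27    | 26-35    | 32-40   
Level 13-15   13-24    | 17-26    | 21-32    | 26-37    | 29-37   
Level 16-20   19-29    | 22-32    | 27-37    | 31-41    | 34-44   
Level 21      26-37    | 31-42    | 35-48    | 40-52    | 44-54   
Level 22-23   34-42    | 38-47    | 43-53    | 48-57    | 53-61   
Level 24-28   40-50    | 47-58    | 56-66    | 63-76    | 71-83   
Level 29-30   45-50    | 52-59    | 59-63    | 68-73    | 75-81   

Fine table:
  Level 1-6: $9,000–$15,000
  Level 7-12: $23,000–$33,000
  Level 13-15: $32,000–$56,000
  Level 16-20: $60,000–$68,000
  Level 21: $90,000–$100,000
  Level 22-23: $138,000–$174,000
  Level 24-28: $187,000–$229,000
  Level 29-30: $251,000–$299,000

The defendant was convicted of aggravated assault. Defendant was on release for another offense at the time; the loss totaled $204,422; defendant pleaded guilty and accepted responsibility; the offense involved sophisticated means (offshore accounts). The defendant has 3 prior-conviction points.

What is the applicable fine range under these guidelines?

$251,000–$299,000

Base offense level for aggravated assault: 24.
A1 applies (level before this adjustment is 24 ≥ 12, so +2): 24 + 2 = 26.
A2 applies (level before this adjustment is 26 ≥ 20, so +4): 26 + 4 = 30.
A3 applies: 30 + 2 = 32.
A4 does not apply.
A6 applies: 32 − 3 = 29.
Final offense level: 29.
Level 29 falls in the 29-30 band.
Fine table: Level 29-30 → $251,000–$299,000.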